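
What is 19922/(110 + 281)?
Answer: 19922/391 ≈ 50.951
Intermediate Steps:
19922/(110 + 281) = 19922/391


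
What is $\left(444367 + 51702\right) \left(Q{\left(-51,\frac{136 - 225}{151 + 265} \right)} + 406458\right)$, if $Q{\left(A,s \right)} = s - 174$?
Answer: $\frac{83842633249795}{416} \approx 2.0154 \cdot 10^{11}$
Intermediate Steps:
$Q{\left(A,s \right)} = -174 + s$
$\left(444367 + 51702\right) \left(Q{\left(-51,\frac{136 - 225}{151 + 265} \right)} + 406458\right) = \left(444367 + 51702\right) \left(\left(-174 + \frac{136 - 225}{151 + 265}\right) + 406458\right) = 496069 \left(\left(-174 - \frac{89}{416}\right) + 406458\right) = 496069 \left(- \frac{72473}{416} + 406458\right) = 496069 \cdot \frac{169014055}{416} = \frac{83842633249795}{416}$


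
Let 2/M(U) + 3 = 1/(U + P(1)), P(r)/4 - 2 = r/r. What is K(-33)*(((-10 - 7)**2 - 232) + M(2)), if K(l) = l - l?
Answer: 0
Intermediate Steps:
P(r) = 12 (P(r) = 8 + 4*(r/r) = 8 + 4*1 = 8 + 4 = 12)
K(l) = 0
M(U) = 2/(-3 + 1/(12 + U)) (M(U) = 2/(-3 + 1/(U + 12)) = 2/(-3 + 1/(12 + U)))
K(-33)*(((-10 - 7)**2 - 232) + M(2)) = 0*(((-10 - 7)**2 - 232) + 2*(-12 - 1*2)/(35 + 3*2)) = 0*(((-17)**2 - 232) + 2*(-12 - 2)/(35 + 6)) = 0*((289 - 232) + 2*(-14)/41) = 0*(57 + 2*(1/41)*(-14)) = 0*(57 - 28/41) = 0*(2309/41) = 0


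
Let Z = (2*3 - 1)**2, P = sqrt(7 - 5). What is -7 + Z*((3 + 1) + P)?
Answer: 93 + 25*sqrt(2) ≈ 128.36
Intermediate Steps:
P = sqrt(2) ≈ 1.4142
Z = 25 (Z = (6 - 1)**2 = 5**2 = 25)
-7 + Z*((3 + 1) + P) = -7 + 25*((3 + 1) + sqrt(2)) = -7 + 25*(4 + sqrt(2)) = -7 + (100 + 25*sqrt(2)) = 93 + 25*sqrt(2)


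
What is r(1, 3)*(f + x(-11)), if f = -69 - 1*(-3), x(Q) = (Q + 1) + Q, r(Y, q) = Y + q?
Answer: -348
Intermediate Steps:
x(Q) = 1 + 2*Q (x(Q) = (1 + Q) + Q = 1 + 2*Q)
f = -66 (f = -69 + 3 = -66)
r(1, 3)*(f + x(-11)) = (1 + 3)*(-66 + (1 + 2*(-11))) = 4*(-66 + (1 - 22)) = 4*(-66 - 21) = 4*(-87) = -348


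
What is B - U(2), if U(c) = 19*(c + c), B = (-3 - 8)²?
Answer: 45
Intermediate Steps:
B = 121 (B = (-11)² = 121)
U(c) = 38*c (U(c) = 19*(2*c) = 38*c)
B - U(2) = 121 - 38*2 = 121 - 1*76 = 121 - 76 = 45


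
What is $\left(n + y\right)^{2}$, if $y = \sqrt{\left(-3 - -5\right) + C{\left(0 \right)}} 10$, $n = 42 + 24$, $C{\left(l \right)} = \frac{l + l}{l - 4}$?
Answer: $4556 + 1320 \sqrt{2} \approx 6422.8$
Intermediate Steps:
$C{\left(l \right)} = \frac{2 l}{-4 + l}$
$n = 66$
$y = 10 \sqrt{2}$ ($y = \sqrt{\left(-3 - -5\right) + 2 \cdot 0 \frac{1}{-4 + 0}} \cdot 10 = \sqrt{\left(-3 + 5\right) + 2 \cdot 0 \frac{1}{-4}} \cdot 10 = \sqrt{2 + 2 \cdot 0 \left(- \frac{1}{4}\right)} 10 = \sqrt{2 + 0} \cdot 10 = \sqrt{2} \cdot 10 = 10 \sqrt{2} \approx 14.142$)
$\left(n + y\right)^{2} = \left(66 + 10 \sqrt{2}\right)^{2}$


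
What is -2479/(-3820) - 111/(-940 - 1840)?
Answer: 182891/265490 ≈ 0.68888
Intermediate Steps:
-2479/(-3820) - 111/(-940 - 1840) = -2479*(-1/3820) - 111/(-2780) = 2479/3820 - 111*(-1/2780) = 2479/3820 + 111/2780 = 182891/265490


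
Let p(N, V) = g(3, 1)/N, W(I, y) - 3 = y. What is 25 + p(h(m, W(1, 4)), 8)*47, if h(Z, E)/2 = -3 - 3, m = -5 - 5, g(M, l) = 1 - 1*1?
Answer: 25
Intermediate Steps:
W(I, y) = 3 + y
g(M, l) = 0 (g(M, l) = 1 - 1 = 0)
m = -10
h(Z, E) = -12 (h(Z, E) = 2*(-3 - 3) = 2*(-6) = -12)
p(N, V) = 0 (p(N, V) = 0/N = 0)
25 + p(h(m, W(1, 4)), 8)*47 = 25 + 0*47 = 25 + 0 = 25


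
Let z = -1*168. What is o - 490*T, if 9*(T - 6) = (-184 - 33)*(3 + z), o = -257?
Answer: -5857741/3 ≈ -1.9526e+6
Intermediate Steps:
z = -168
T = 11953/3 (T = 6 + ((-184 - 33)*(3 - 168))/9 = 6 + (-217*(-165))/9 = 6 + (⅑)*35805 = 6 + 11935/3 = 11953/3 ≈ 3984.3)
o - 490*T = -257 - 490*11953/3 = -257 - 5856970/3 = -5857741/3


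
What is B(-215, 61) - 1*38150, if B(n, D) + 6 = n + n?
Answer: -38586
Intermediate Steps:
B(n, D) = -6 + 2*n (B(n, D) = -6 + (n + n) = -6 + 2*n)
B(-215, 61) - 1*38150 = (-6 + 2*(-215)) - 1*38150 = (-6 - 430) - 38150 = -436 - 38150 = -38586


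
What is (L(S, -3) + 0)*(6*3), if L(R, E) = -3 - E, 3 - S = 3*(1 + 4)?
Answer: 0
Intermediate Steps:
S = -12 (S = 3 - 3*(1 + 4) = 3 - 3*5 = 3 - 1*15 = 3 - 15 = -12)
(L(S, -3) + 0)*(6*3) = ((-3 - 1*(-3)) + 0)*(6*3) = ((-3 + 3) + 0)*18 = (0 + 0)*18 = 0*18 = 0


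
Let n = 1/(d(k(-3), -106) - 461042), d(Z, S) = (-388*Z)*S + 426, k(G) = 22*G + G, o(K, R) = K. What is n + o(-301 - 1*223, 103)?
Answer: -1728386753/3298448 ≈ -524.00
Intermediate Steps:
k(G) = 23*G
d(Z, S) = 426 - 388*S*Z (d(Z, S) = -388*S*Z + 426 = 426 - 388*S*Z)
n = -1/3298448 (n = 1/((426 - 388*(-106)*23*(-3)) - 461042) = 1/((426 - 388*(-106)*(-69)) - 461042) = 1/((426 - 2837832) - 461042) = 1/(-2837406 - 461042) = 1/(-3298448) = -1/3298448 ≈ -3.0317e-7)
n + o(-301 - 1*223, 103) = -1/3298448 + (-301 - 1*223) = -1/3298448 + (-301 - 223) = -1/3298448 - 524 = -1728386753/3298448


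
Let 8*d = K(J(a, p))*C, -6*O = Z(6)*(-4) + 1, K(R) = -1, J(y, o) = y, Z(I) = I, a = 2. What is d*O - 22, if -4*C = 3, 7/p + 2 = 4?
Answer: -1385/64 ≈ -21.641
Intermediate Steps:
p = 7/2 (p = 7/(-2 + 4) = 7/2 ≈ 3.5000)
O = 23/6 (O = -(6*(-4) + 1)/6 = -(-24 + 1)/6 = -1/6*(-23) = 23/6 ≈ 3.8333)
C = -3/4 (C = -1/4*3 = -3/4 ≈ -0.75000)
d = 3/32 (d = (-1*(-3/4))/8 = (1/8)*(3/4) = 3/32 ≈ 0.093750)
d*O - 22 = (3/32)*(23/6) - 22 = 23/64 - 22 = -1385/64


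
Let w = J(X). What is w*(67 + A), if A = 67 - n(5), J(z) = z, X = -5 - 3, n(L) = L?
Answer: -1032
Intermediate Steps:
X = -8
w = -8
A = 62 (A = 67 - 1*5 = 67 - 5 = 62)
w*(67 + A) = -8*(67 + 62) = -8*129 = -1032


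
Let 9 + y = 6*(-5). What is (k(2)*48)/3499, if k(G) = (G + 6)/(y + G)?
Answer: -384/129463 ≈ -0.0029661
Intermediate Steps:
y = -39 (y = -9 + 6*(-5) = -9 - 30 = -39)
k(G) = (6 + G)/(-39 + G) (k(G) = (G + 6)/(-39 + G) = (6 + G)/(-39 + G))
(k(2)*48)/3499 = (((6 + 2)/(-39 + 2))*48)/3499 = ((8/(-37))*48)*(1/3499) = (-1/37*8*48)*(1/3499) = -8/37*48*(1/3499) = -384/37*1/3499 = -384/129463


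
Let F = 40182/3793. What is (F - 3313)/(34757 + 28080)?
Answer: -12526027/238340741 ≈ -0.052555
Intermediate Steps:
F = 40182/3793 (F = 40182*(1/3793) = 40182/3793 ≈ 10.594)
(F - 3313)/(34757 + 28080) = (40182/3793 - 3313)/(34757 + 28080) = -12526027/3793/62837 = -12526027/3793*1/62837 = -12526027/238340741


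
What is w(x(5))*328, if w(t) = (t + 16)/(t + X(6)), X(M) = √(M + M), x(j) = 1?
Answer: -5576/11 + 11152*√3/11 ≈ 1249.1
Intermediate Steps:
X(M) = √2*√M (X(M) = √(2*M) = √2*√M)
w(t) = (16 + t)/(t + 2*√3) (w(t) = (t + 16)/(t + √2*√6) = (16 + t)/(t + 2*√3))
w(x(5))*328 = ((16 + 1)/(1 + 2*√3))*328 = (17/(1 + 2*√3))*328 = 5576/(1 + 2*√3)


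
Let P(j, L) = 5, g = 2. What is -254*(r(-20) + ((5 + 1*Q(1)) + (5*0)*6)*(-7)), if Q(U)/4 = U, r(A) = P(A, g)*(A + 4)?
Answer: 36322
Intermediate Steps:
r(A) = 20 + 5*A (r(A) = 5*(A + 4) = 5*(4 + A) = 20 + 5*A)
Q(U) = 4*U
-254*(r(-20) + ((5 + 1*Q(1)) + (5*0)*6)*(-7)) = -254*((20 + 5*(-20)) + ((5 + 1*(4*1)) + (5*0)*6)*(-7)) = -254*((20 - 100) + ((5 + 1*4) + 0*6)*(-7)) = -254*(-80 + ((5 + 4) + 0)*(-7)) = -254*(-80 + (9 + 0)*(-7)) = -254*(-80 + 9*(-7)) = -254*(-80 - 63) = -254*(-143) = 36322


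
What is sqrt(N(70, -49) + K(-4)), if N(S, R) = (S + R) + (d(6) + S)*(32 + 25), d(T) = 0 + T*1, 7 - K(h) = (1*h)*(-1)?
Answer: 66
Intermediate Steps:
K(h) = 7 + h (K(h) = 7 - 1*h*(-1) = 7 - h*(-1) = 7 - (-1)*h = 7 + h)
d(T) = T (d(T) = 0 + T = T)
N(S, R) = 342 + R + 58*S (N(S, R) = (S + R) + (6 + S)*(32 + 25) = (R + S) + (6 + S)*57 = (R + S) + (342 + 57*S) = 342 + R + 58*S)
sqrt(N(70, -49) + K(-4)) = sqrt((342 - 49 + 58*70) + (7 - 4)) = sqrt((342 - 49 + 4060) + 3) = sqrt(4353 + 3) = sqrt(4356) = 66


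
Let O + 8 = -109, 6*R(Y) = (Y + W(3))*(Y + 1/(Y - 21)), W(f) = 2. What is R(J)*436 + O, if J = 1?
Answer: 901/10 ≈ 90.100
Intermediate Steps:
R(Y) = (2 + Y)*(Y + 1/(-21 + Y))/6 (R(Y) = ((Y + 2)*(Y + 1/(Y - 21)))/6 = ((2 + Y)*(Y + 1/(-21 + Y)))/6 = (2 + Y)*(Y + 1/(-21 + Y))/6)
O = -117 (O = -8 - 109 = -117)
R(J)*436 + O = ((2 + 1³ - 41*1 - 19*1²)/(6*(-21 + 1)))*436 - 117 = ((⅙)*(2 + 1 - 41 - 19*1)/(-20))*436 - 117 = ((⅙)*(-1/20)*(2 + 1 - 41 - 19))*436 - 117 = ((⅙)*(-1/20)*(-57))*436 - 117 = (19/40)*436 - 117 = 2071/10 - 117 = 901/10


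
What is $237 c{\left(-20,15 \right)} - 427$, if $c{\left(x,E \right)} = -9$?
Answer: $-2560$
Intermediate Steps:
$237 c{\left(-20,15 \right)} - 427 = 237 \left(-9\right) - 427 = -2133 - 427 = -2560$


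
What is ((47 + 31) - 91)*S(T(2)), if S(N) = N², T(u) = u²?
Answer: -208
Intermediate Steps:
((47 + 31) - 91)*S(T(2)) = ((47 + 31) - 91)*(2²)² = (78 - 91)*4² = -13*16 = -208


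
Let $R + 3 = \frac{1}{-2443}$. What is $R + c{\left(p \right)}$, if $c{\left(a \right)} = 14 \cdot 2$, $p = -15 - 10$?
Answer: $\frac{61074}{2443} \approx 25.0$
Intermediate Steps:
$p = -25$ ($p = -15 - 10 = -25$)
$c{\left(a \right)} = 28$
$R = - \frac{7330}{2443}$ ($R = -3 + \frac{1}{-2443} = -3 - \frac{1}{2443} = - \frac{7330}{2443} \approx -3.0004$)
$R + c{\left(p \right)} = - \frac{7330}{2443} + 28 = \frac{61074}{2443}$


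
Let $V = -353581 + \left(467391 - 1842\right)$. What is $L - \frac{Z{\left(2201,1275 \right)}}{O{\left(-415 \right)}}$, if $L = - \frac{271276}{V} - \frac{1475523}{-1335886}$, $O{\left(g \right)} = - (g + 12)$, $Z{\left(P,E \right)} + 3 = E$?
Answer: $- \frac{33715726882859}{7534915363768} \approx -4.4746$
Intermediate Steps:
$V = 111968$ ($V = -353581 + 465549 = 111968$)
$Z{\left(P,E \right)} = -3 + E$
$O{\left(g \right)} = -12 - g$ ($O{\left(g \right)} = - (12 + g) = -12 - g$)
$L = - \frac{24647806409}{18697060456}$ ($L = - \frac{271276}{111968} - \frac{1475523}{-1335886} = \left(-271276\right) \frac{1}{111968} - - \frac{1475523}{1335886} = - \frac{67819}{27992} + \frac{1475523}{1335886} = - \frac{24647806409}{18697060456} \approx -1.3183$)
$L - \frac{Z{\left(2201,1275 \right)}}{O{\left(-415 \right)}} = - \frac{24647806409}{18697060456} - \frac{-3 + 1275}{-12 - -415} = - \frac{24647806409}{18697060456} - \frac{1272}{-12 + 415} = - \frac{24647806409}{18697060456} - \frac{1272}{403} = - \frac{33715726882859}{7534915363768}$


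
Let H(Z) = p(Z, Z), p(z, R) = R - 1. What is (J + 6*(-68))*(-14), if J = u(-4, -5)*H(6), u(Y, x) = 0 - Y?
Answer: 5432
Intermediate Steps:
u(Y, x) = -Y
p(z, R) = -1 + R
H(Z) = -1 + Z
J = 20 (J = (-1*(-4))*(-1 + 6) = 4*5 = 20)
(J + 6*(-68))*(-14) = (20 + 6*(-68))*(-14) = (20 - 408)*(-14) = -388*(-14) = 5432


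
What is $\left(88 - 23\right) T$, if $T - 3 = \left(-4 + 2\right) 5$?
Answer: $-455$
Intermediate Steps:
$T = -7$ ($T = 3 + \left(-4 + 2\right) 5 = 3 - 10 = -7$)
$\left(88 - 23\right) T = \left(88 - 23\right) \left(-7\right) = 65 \left(-7\right) = -455$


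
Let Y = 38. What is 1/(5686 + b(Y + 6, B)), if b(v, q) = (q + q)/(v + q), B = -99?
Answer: 5/28448 ≈ 0.00017576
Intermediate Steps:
b(v, q) = 2*q/(q + v) (b(v, q) = (2*q)/(q + v) = 2*q/(q + v))
1/(5686 + b(Y + 6, B)) = 1/(5686 + 2*(-99)/(-99 + (38 + 6))) = 1/(5686 + 2*(-99)/(-99 + 44)) = 1/(5686 + 2*(-99)/(-55)) = 1/(5686 + 2*(-99)*(-1/55)) = 1/(5686 + 18/5) = 1/(28448/5) = 5/28448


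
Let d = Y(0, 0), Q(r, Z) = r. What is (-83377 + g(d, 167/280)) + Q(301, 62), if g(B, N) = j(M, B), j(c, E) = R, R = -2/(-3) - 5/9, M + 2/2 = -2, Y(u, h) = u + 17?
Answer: -747683/9 ≈ -83076.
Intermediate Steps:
Y(u, h) = 17 + u
M = -3 (M = -1 - 2 = -3)
R = 1/9 (R = -2*(-1/3) - 5*1/9 = 2/3 - 5/9 = 1/9 ≈ 0.11111)
j(c, E) = 1/9
d = 17 (d = 17 + 0 = 17)
g(B, N) = 1/9
(-83377 + g(d, 167/280)) + Q(301, 62) = (-83377 + 1/9) + 301 = -750392/9 + 301 = -747683/9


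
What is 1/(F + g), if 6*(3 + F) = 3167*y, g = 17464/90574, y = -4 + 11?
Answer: 271722/1003204729 ≈ 0.00027085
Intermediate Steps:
y = 7
g = 8732/45287 (g = 17464*(1/90574) = 8732/45287 ≈ 0.19281)
F = 22151/6 (F = -3 + (3167*7)/6 = -3 + (⅙)*22169 = -3 + 22169/6 = 22151/6 ≈ 3691.8)
1/(F + g) = 1/(22151/6 + 8732/45287) = 1/(1003204729/271722) = 271722/1003204729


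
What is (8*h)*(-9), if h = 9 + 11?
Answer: -1440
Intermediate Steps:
h = 20
(8*h)*(-9) = (8*20)*(-9) = 160*(-9) = -1440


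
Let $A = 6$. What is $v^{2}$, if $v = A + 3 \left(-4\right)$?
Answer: $36$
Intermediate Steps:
$v = -6$ ($v = 6 + 3 \left(-4\right) = 6 - 12 = -6$)
$v^{2} = \left(-6\right)^{2} = 36$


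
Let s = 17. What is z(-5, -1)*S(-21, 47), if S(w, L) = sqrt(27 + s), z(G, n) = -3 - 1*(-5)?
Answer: 4*sqrt(11) ≈ 13.266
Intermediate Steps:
z(G, n) = 2 (z(G, n) = -3 + 5 = 2)
S(w, L) = 2*sqrt(11) (S(w, L) = sqrt(27 + 17) = sqrt(44) = 2*sqrt(11))
z(-5, -1)*S(-21, 47) = 2*(2*sqrt(11)) = 4*sqrt(11)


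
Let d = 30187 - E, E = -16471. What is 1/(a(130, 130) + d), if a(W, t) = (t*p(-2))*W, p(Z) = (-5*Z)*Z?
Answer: -1/291342 ≈ -3.4324e-6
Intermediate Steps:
p(Z) = -5*Z²
d = 46658 (d = 30187 - 1*(-16471) = 30187 + 16471 = 46658)
a(W, t) = -20*W*t (a(W, t) = (t*(-5*(-2)²))*W = (t*(-5*4))*W = (t*(-20))*W = (-20*t)*W = -20*W*t)
1/(a(130, 130) + d) = 1/(-20*130*130 + 46658) = 1/(-338000 + 46658) = 1/(-291342) = -1/291342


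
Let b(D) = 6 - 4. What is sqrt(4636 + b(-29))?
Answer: sqrt(4638) ≈ 68.103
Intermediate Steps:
b(D) = 2
sqrt(4636 + b(-29)) = sqrt(4636 + 2) = sqrt(4638)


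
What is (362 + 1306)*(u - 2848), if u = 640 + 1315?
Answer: -1489524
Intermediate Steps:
u = 1955
(362 + 1306)*(u - 2848) = (362 + 1306)*(1955 - 2848) = 1668*(-893) = -1489524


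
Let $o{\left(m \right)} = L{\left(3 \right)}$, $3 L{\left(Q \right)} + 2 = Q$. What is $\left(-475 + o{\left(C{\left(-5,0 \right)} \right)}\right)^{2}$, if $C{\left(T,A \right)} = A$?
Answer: $\frac{2027776}{9} \approx 2.2531 \cdot 10^{5}$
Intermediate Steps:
$L{\left(Q \right)} = - \frac{2}{3} + \frac{Q}{3}$
$o{\left(m \right)} = \frac{1}{3}$ ($o{\left(m \right)} = - \frac{2}{3} + \frac{1}{3} \cdot 3 = - \frac{2}{3} + 1 = \frac{1}{3}$)
$\left(-475 + o{\left(C{\left(-5,0 \right)} \right)}\right)^{2} = \left(-475 + \frac{1}{3}\right)^{2} = \left(- \frac{1424}{3}\right)^{2} = \frac{2027776}{9}$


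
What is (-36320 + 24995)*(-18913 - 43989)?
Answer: 712365150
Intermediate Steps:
(-36320 + 24995)*(-18913 - 43989) = -11325*(-62902) = 712365150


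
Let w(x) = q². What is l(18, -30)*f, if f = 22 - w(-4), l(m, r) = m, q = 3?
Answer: 234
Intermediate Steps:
w(x) = 9 (w(x) = 3² = 9)
f = 13 (f = 22 - 1*9 = 22 - 9 = 13)
l(18, -30)*f = 18*13 = 234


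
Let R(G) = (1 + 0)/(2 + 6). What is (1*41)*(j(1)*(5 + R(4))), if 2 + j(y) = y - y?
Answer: -1681/4 ≈ -420.25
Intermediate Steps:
R(G) = 1/8
j(y) = -2 (j(y) = -2 + (y - y) = -2 + 0 = -2)
(1*41)*(j(1)*(5 + R(4))) = (1*41)*(-2*(5 + 1/8)) = 41*(-2*41/8) = 41*(-41/4) = -1681/4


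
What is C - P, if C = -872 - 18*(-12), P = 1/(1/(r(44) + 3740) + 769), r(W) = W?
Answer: -1908896216/2909897 ≈ -656.00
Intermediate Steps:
P = 3784/2909897 (P = 1/(1/(44 + 3740) + 769) = 1/(1/3784 + 769) = 1/(2909897/3784) = 3784/2909897 ≈ 0.0013004)
C = -656 (C = -872 - 1*(-216) = -872 + 216 = -656)
C - P = -656 - 1*3784/2909897 = -656 - 3784/2909897 = -1908896216/2909897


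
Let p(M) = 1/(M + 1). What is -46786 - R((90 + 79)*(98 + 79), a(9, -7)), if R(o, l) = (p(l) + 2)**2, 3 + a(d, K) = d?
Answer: -2292739/49 ≈ -46791.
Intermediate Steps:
a(d, K) = -3 + d
p(M) = 1/(1 + M)
R(o, l) = (2 + 1/(1 + l))**2 (R(o, l) = (1/(1 + l) + 2)**2 = (2 + 1/(1 + l))**2)
-46786 - R((90 + 79)*(98 + 79), a(9, -7)) = -46786 - (3 + 2*(-3 + 9))**2/(1 + (-3 + 9))**2 = -46786 - (3 + 2*6)**2/(1 + 6)**2 = -46786 - (3 + 12)**2/7**2 = -46786 - 15**2/49 = -46786 - 225/49 = -2292739/49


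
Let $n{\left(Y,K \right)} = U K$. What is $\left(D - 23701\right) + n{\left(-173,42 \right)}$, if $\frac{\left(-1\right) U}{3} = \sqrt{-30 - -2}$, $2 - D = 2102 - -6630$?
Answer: $-32431 - 252 i \sqrt{7} \approx -32431.0 - 666.73 i$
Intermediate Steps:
$D = -8730$ ($D = 2 - \left(2102 - -6630\right) = 2 - \left(2102 + 6630\right) = 2 - 8732 = -8730$)
$U = - 6 i \sqrt{7}$ ($U = - 3 \sqrt{-30 - -2} = - 3 \sqrt{-30 + 2} = - 3 \sqrt{-28} = - 3 \cdot 2 i \sqrt{7} = - 6 i \sqrt{7} \approx - 15.875 i$)
$n{\left(Y,K \right)} = - 6 i K \sqrt{7}$ ($n{\left(Y,K \right)} = - 6 i \sqrt{7} K = - 6 i K \sqrt{7}$)
$\left(D - 23701\right) + n{\left(-173,42 \right)} = \left(-8730 - 23701\right) - 6 i 42 \sqrt{7} = -32431 - 252 i \sqrt{7}$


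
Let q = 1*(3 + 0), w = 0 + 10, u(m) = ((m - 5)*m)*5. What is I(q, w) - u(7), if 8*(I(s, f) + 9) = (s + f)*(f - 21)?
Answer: -775/8 ≈ -96.875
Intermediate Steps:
u(m) = 5*m*(-5 + m) (u(m) = ((-5 + m)*m)*5 = (m*(-5 + m))*5 = 5*m*(-5 + m))
w = 10
q = 3 (q = 1*3 = 3)
I(s, f) = -9 + (-21 + f)*(f + s)/8 (I(s, f) = -9 + ((s + f)*(f - 21))/8 = -9 + ((f + s)*(-21 + f))/8 = -9 + ((-21 + f)*(f + s))/8 = -9 + (-21 + f)*(f + s)/8)
I(q, w) - u(7) = (-9 - 21/8*10 - 21/8*3 + (⅛)*10² + (⅛)*10*3) - 5*7*(-5 + 7) = (-9 - 105/4 - 63/8 + (⅛)*100 + 15/4) - 5*7*2 = (-9 - 105/4 - 63/8 + 25/2 + 15/4) - 1*70 = -215/8 - 70 = -775/8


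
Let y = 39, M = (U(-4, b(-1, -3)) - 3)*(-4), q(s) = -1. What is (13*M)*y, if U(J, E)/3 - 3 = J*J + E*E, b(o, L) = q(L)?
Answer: -115596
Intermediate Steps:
b(o, L) = -1
U(J, E) = 9 + 3*E² + 3*J² (U(J, E) = 9 + 3*(J*J + E*E) = 9 + 3*(J² + E²) = 9 + 3*(E² + J²) = 9 + (3*E² + 3*J²) = 9 + 3*E² + 3*J²)
M = -228 (M = ((9 + 3*(-1)² + 3*(-4)²) - 3)*(-4) = ((9 + 3*1 + 3*16) - 3)*(-4) = ((9 + 3 + 48) - 3)*(-4) = (60 - 3)*(-4) = 57*(-4) = -228)
(13*M)*y = (13*(-228))*39 = -2964*39 = -115596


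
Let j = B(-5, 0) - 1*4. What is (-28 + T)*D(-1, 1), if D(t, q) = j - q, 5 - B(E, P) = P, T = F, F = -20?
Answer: 0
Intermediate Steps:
T = -20
B(E, P) = 5 - P
j = 1 (j = (5 - 1*0) - 1*4 = (5 + 0) - 4 = 5 - 4 = 1)
D(t, q) = 1 - q
(-28 + T)*D(-1, 1) = (-28 - 20)*(1 - 1*1) = -48*(1 - 1) = -48*0 = 0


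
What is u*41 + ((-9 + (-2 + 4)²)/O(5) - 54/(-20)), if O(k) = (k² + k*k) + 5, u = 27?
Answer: 122057/110 ≈ 1109.6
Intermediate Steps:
O(k) = 5 + 2*k² (O(k) = (k² + k²) + 5 = 2*k² + 5 = 5 + 2*k²)
u*41 + ((-9 + (-2 + 4)²)/O(5) - 54/(-20)) = 27*41 + ((-9 + (-2 + 4)²)/(5 + 2*5²) - 54/(-20)) = 1107 + ((-9 + 2²)/(5 + 2*25) - 54*(-1/20)) = 1107 + ((-9 + 4)/(5 + 50) + 27/10) = 1107 + (-5/55 + 27/10) = 1107 + (-5*1/55 + 27/10) = 1107 + (-1/11 + 27/10) = 1107 + 287/110 = 122057/110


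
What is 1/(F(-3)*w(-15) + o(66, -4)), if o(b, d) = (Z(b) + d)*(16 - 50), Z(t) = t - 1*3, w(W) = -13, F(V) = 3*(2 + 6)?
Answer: -1/2318 ≈ -0.00043141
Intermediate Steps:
F(V) = 24 (F(V) = 3*8 = 24)
Z(t) = -3 + t (Z(t) = t - 3 = -3 + t)
o(b, d) = 102 - 34*b - 34*d (o(b, d) = ((-3 + b) + d)*(16 - 50) = (-3 + b + d)*(-34) = 102 - 34*b - 34*d)
1/(F(-3)*w(-15) + o(66, -4)) = 1/(24*(-13) + (102 - 34*66 - 34*(-4))) = 1/(-312 + (102 - 2244 + 136)) = 1/(-312 - 2006) = 1/(-2318) = -1/2318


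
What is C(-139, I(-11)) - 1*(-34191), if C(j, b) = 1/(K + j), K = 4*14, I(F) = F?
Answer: 2837852/83 ≈ 34191.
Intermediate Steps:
K = 56
C(j, b) = 1/(56 + j)
C(-139, I(-11)) - 1*(-34191) = 1/(56 - 139) - 1*(-34191) = 1/(-83) + 34191 = -1/83 + 34191 = 2837852/83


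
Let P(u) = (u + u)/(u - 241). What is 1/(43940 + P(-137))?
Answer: 189/8304797 ≈ 2.2758e-5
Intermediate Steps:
P(u) = 2*u/(-241 + u) (P(u) = (2*u)/(-241 + u) = 2*u/(-241 + u))
1/(43940 + P(-137)) = 1/(43940 + 2*(-137)/(-241 - 137)) = 1/(43940 + 2*(-137)/(-378)) = 1/(43940 + 2*(-137)*(-1/378)) = 1/(43940 + 137/189) = 1/(8304797/189) = 189/8304797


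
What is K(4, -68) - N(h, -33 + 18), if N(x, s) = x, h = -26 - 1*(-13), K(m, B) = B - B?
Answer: 13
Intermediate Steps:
K(m, B) = 0
h = -13 (h = -26 + 13 = -13)
K(4, -68) - N(h, -33 + 18) = 0 - 1*(-13) = 0 + 13 = 13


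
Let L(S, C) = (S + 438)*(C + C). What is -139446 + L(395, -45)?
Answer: -214416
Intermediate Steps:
L(S, C) = 2*C*(438 + S) (L(S, C) = (438 + S)*(2*C) = 2*C*(438 + S))
-139446 + L(395, -45) = -139446 + 2*(-45)*(438 + 395) = -139446 + 2*(-45)*833 = -139446 - 74970 = -214416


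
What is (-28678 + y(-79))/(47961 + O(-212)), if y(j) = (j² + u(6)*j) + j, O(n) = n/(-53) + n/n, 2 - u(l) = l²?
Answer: -9915/23983 ≈ -0.41342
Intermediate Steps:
u(l) = 2 - l²
O(n) = 1 - n/53 (O(n) = n*(-1/53) + 1 = -n/53 + 1 = 1 - n/53)
y(j) = j² - 33*j (y(j) = (j² + (2 - 1*6²)*j) + j = (j² + (2 - 1*36)*j) + j = (j² + (2 - 36)*j) + j = (j² - 34*j) + j = j² - 33*j)
(-28678 + y(-79))/(47961 + O(-212)) = (-28678 - 79*(-33 - 79))/(47961 + (1 - 1/53*(-212))) = (-28678 - 79*(-112))/(47961 + (1 + 4)) = (-28678 + 8848)/(47961 + 5) = -19830/47966 = -19830*1/47966 = -9915/23983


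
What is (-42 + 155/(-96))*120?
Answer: -20935/4 ≈ -5233.8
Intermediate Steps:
(-42 + 155/(-96))*120 = (-42 + 155*(-1/96))*120 = (-42 - 155/96)*120 = -4187/96*120 = -20935/4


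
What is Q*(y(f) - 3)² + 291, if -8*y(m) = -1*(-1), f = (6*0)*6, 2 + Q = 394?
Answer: 32953/8 ≈ 4119.1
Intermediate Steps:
Q = 392 (Q = -2 + 394 = 392)
f = 0 (f = 0*6 = 0)
y(m) = -⅛ (y(m) = -(-1)*(-1)/8 = -⅛*1 = -⅛)
Q*(y(f) - 3)² + 291 = 392*(-⅛ - 3)² + 291 = 392*(-25/8)² + 291 = 392*(625/64) + 291 = 30625/8 + 291 = 32953/8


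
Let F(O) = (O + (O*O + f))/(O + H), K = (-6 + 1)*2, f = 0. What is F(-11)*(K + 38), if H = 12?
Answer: 3080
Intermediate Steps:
K = -10 (K = -5*2 = -10)
F(O) = (O + O²)/(12 + O) (F(O) = (O + (O*O + 0))/(O + 12) = (O + (O² + 0))/(12 + O) = (O + O²)/(12 + O))
F(-11)*(K + 38) = (-11*(1 - 11)/(12 - 11))*(-10 + 38) = -11*(-10)/1*28 = -11*1*(-10)*28 = 110*28 = 3080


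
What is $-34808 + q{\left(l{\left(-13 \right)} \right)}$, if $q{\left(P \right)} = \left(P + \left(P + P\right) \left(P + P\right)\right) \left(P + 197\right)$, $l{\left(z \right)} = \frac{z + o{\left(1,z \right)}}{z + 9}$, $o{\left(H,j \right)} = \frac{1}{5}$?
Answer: $- \frac{3245896}{125} \approx -25967.0$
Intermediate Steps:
$o{\left(H,j \right)} = \frac{1}{5}$
$l{\left(z \right)} = \frac{\frac{1}{5} + z}{9 + z}$ ($l{\left(z \right)} = \frac{z + \frac{1}{5}}{z + 9} = \frac{\frac{1}{5} + z}{9 + z}$)
$q{\left(P \right)} = \left(197 + P\right) \left(P + 4 P^{2}\right)$ ($q{\left(P \right)} = \left(P + 2 P 2 P\right) \left(197 + P\right) = \left(P + 4 P^{2}\right) \left(197 + P\right) = \left(197 + P\right) \left(P + 4 P^{2}\right)$)
$-34808 + q{\left(l{\left(-13 \right)} \right)} = -34808 + \frac{\frac{1}{5} - 13}{9 - 13} \left(197 + 4 \left(\frac{\frac{1}{5} - 13}{9 - 13}\right)^{2} + 789 \frac{\frac{1}{5} - 13}{9 - 13}\right) = -34808 + \frac{1}{-4} \left(- \frac{64}{5}\right) \left(197 + 4 \left(\frac{1}{-4} \left(- \frac{64}{5}\right)\right)^{2} + 789 \frac{1}{-4} \left(- \frac{64}{5}\right)\right) = -34808 + \left(- \frac{1}{4}\right) \left(- \frac{64}{5}\right) \left(197 + 4 \left(\left(- \frac{1}{4}\right) \left(- \frac{64}{5}\right)\right)^{2} + 789 \left(\left(- \frac{1}{4}\right) \left(- \frac{64}{5}\right)\right)\right) = -34808 + \frac{16 \left(197 + 4 \left(\frac{16}{5}\right)^{2} + 789 \cdot \frac{16}{5}\right)}{5} = -34808 + \frac{16 \left(197 + 4 \cdot \frac{256}{25} + \frac{12624}{5}\right)}{5} = -34808 + \frac{16 \left(197 + \frac{1024}{25} + \frac{12624}{5}\right)}{5} = -34808 + \frac{16}{5} \cdot \frac{69069}{25} = -34808 + \frac{1105104}{125} = - \frac{3245896}{125}$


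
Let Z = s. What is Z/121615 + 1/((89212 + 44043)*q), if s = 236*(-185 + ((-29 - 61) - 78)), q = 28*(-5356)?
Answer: -25612706038159/37390037506640 ≈ -0.68501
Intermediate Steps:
q = -149968
s = -83308 (s = 236*(-185 + (-90 - 78)) = 236*(-185 - 168) = 236*(-353) = -83308)
Z = -83308
Z/121615 + 1/((89212 + 44043)*q) = -83308/121615 + 1/((89212 + 44043)*(-149968)) = -83308*1/121615 - 1/149968/133255 = -83308/121615 + (1/133255)*(-1/149968) = -83308/121615 - 1/19983985840 = -25612706038159/37390037506640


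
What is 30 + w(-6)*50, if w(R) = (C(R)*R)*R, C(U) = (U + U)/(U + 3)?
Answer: 7230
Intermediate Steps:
C(U) = 2*U/(3 + U) (C(U) = (2*U)/(3 + U) = 2*U/(3 + U))
w(R) = 2*R**3/(3 + R) (w(R) = ((2*R/(3 + R))*R)*R = (2*R**2/(3 + R))*R = 2*R**3/(3 + R))
30 + w(-6)*50 = 30 + (2*(-6)**3/(3 - 6))*50 = 30 + (2*(-216)/(-3))*50 = 30 + (2*(-216)*(-1/3))*50 = 30 + 144*50 = 30 + 7200 = 7230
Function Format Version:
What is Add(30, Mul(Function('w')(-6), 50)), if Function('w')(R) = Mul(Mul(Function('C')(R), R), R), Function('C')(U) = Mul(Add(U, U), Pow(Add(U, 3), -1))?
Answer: 7230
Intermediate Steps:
Function('C')(U) = Mul(2, U, Pow(Add(3, U), -1)) (Function('C')(U) = Mul(Mul(2, U), Pow(Add(3, U), -1)) = Mul(2, U, Pow(Add(3, U), -1)))
Function('w')(R) = Mul(2, Pow(R, 3), Pow(Add(3, R), -1)) (Function('w')(R) = Mul(Mul(Mul(2, R, Pow(Add(3, R), -1)), R), R) = Mul(Mul(2, Pow(R, 2), Pow(Add(3, R), -1)), R) = Mul(2, Pow(R, 3), Pow(Add(3, R), -1)))
Add(30, Mul(Function('w')(-6), 50)) = Add(30, Mul(Mul(2, Pow(-6, 3), Pow(Add(3, -6), -1)), 50)) = Add(30, Mul(Mul(2, -216, Pow(-3, -1)), 50)) = Add(30, Mul(Mul(2, -216, Rational(-1, 3)), 50)) = Add(30, Mul(144, 50)) = Add(30, 7200) = 7230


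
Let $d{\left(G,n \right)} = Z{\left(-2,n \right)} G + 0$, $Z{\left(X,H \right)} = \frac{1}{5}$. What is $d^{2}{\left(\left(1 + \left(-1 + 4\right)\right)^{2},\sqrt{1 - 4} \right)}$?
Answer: $\frac{256}{25} \approx 10.24$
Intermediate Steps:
$Z{\left(X,H \right)} = \frac{1}{5}$
$d{\left(G,n \right)} = \frac{G}{5}$ ($d{\left(G,n \right)} = \frac{G}{5} + 0 = \frac{G}{5}$)
$d^{2}{\left(\left(1 + \left(-1 + 4\right)\right)^{2},\sqrt{1 - 4} \right)} = \left(\frac{\left(1 + \left(-1 + 4\right)\right)^{2}}{5}\right)^{2} = \left(\frac{\left(1 + 3\right)^{2}}{5}\right)^{2} = \left(\frac{4^{2}}{5}\right)^{2} = \left(\frac{1}{5} \cdot 16\right)^{2} = \left(\frac{16}{5}\right)^{2} = \frac{256}{25}$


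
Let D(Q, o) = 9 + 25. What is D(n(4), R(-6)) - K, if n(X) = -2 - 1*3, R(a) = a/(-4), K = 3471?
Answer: -3437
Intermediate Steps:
R(a) = -a/4 (R(a) = a*(-¼) = -a/4)
n(X) = -5 (n(X) = -2 - 3 = -5)
D(Q, o) = 34
D(n(4), R(-6)) - K = 34 - 1*3471 = 34 - 3471 = -3437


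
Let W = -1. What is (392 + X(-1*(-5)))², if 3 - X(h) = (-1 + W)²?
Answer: 152881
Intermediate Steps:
X(h) = -1 (X(h) = 3 - (-1 - 1)² = 3 - 1*(-2)² = 3 - 1*4 = 3 - 4 = -1)
(392 + X(-1*(-5)))² = (392 - 1)² = 391² = 152881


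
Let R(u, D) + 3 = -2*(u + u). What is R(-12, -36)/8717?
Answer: 45/8717 ≈ 0.0051623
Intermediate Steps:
R(u, D) = -3 - 4*u (R(u, D) = -3 - 2*(u + u) = -3 - 4*u)
R(-12, -36)/8717 = (-3 - 4*(-12))/8717 = (-3 + 48)*(1/8717) = 45*(1/8717) = 45/8717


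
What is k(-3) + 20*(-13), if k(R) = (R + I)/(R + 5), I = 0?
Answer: -523/2 ≈ -261.50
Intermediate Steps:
k(R) = R/(5 + R) (k(R) = (R + 0)/(R + 5) = R/(5 + R))
k(-3) + 20*(-13) = -3/(5 - 3) + 20*(-13) = -3/2 - 260 = -523/2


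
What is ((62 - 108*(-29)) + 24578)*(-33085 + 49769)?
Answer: 463348048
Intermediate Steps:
((62 - 108*(-29)) + 24578)*(-33085 + 49769) = ((62 + 3132) + 24578)*16684 = (3194 + 24578)*16684 = 27772*16684 = 463348048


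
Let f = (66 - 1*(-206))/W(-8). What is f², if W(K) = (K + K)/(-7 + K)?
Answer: 65025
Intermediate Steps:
W(K) = 2*K/(-7 + K) (W(K) = (2*K)/(-7 + K) = 2*K/(-7 + K))
f = 255 (f = (66 - 1*(-206))/((2*(-8)/(-7 - 8))) = (66 + 206)/((2*(-8)/(-15))) = 272/((2*(-8)*(-1/15))) = 272/(16/15) = 272*(15/16) = 255)
f² = 255² = 65025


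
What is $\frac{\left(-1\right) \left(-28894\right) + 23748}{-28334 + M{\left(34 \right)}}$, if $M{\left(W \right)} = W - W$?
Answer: $- \frac{26321}{14167} \approx -1.8579$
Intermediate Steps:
$M{\left(W \right)} = 0$
$\frac{\left(-1\right) \left(-28894\right) + 23748}{-28334 + M{\left(34 \right)}} = \frac{\left(-1\right) \left(-28894\right) + 23748}{-28334 + 0} = \frac{28894 + 23748}{-28334} = 52642 \left(- \frac{1}{28334}\right) = - \frac{26321}{14167}$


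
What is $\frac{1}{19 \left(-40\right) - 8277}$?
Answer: $- \frac{1}{9037} \approx -0.00011066$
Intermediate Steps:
$\frac{1}{19 \left(-40\right) - 8277} = \frac{1}{-760 - 8277} = \frac{1}{-9037} = - \frac{1}{9037}$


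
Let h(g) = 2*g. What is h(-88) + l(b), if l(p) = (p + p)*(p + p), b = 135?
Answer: 72724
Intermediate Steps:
l(p) = 4*p**2 (l(p) = (2*p)*(2*p) = 4*p**2)
h(-88) + l(b) = 2*(-88) + 4*135**2 = -176 + 4*18225 = -176 + 72900 = 72724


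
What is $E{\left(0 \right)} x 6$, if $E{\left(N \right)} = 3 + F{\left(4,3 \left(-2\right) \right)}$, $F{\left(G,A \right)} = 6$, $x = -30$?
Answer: $-1620$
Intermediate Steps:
$E{\left(N \right)} = 9$ ($E{\left(N \right)} = 3 + 6 = 9$)
$E{\left(0 \right)} x 6 = 9 \left(-30\right) 6 = \left(-270\right) 6 = -1620$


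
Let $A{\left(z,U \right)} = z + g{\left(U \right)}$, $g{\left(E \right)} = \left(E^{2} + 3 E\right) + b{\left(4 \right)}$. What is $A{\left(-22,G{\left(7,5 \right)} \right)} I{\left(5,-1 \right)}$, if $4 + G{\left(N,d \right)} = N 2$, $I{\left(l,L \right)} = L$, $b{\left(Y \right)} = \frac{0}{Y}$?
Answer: $-108$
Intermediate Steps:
$b{\left(Y \right)} = 0$
$g{\left(E \right)} = E^{2} + 3 E$ ($g{\left(E \right)} = \left(E^{2} + 3 E\right) + 0 = E^{2} + 3 E$)
$G{\left(N,d \right)} = -4 + 2 N$ ($G{\left(N,d \right)} = -4 + N 2 = -4 + 2 N$)
$A{\left(z,U \right)} = z + U \left(3 + U\right)$
$A{\left(-22,G{\left(7,5 \right)} \right)} I{\left(5,-1 \right)} = \left(-22 + \left(-4 + 2 \cdot 7\right)^{2} + 3 \left(-4 + 2 \cdot 7\right)\right) \left(-1\right) = \left(-22 + \left(-4 + 14\right)^{2} + 3 \left(-4 + 14\right)\right) \left(-1\right) = \left(-22 + 10^{2} + 3 \cdot 10\right) \left(-1\right) = \left(-22 + 100 + 30\right) \left(-1\right) = 108 \left(-1\right) = -108$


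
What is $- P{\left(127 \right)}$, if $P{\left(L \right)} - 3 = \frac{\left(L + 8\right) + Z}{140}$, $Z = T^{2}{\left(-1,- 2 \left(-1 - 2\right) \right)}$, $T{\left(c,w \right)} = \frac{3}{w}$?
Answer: $- \frac{2221}{560} \approx -3.9661$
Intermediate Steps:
$Z = \frac{1}{4}$ ($Z = \left(\frac{3}{\left(-2\right) \left(-1 - 2\right)}\right)^{2} = \left(\frac{3}{\left(-2\right) \left(-3\right)}\right)^{2} = \left(\frac{3}{6}\right)^{2} = \left(3 \cdot \frac{1}{6}\right)^{2} = \left(\frac{1}{2}\right)^{2} = \frac{1}{4} \approx 0.25$)
$P{\left(L \right)} = \frac{1713}{560} + \frac{L}{140}$ ($P{\left(L \right)} = 3 + \frac{\left(L + 8\right) + \frac{1}{4}}{140} = 3 + \left(\left(8 + L\right) + \frac{1}{4}\right) \frac{1}{140} = 3 + \left(\frac{33}{4} + L\right) \frac{1}{140} = 3 + \left(\frac{33}{560} + \frac{L}{140}\right) = \frac{1713}{560} + \frac{L}{140}$)
$- P{\left(127 \right)} = - (\frac{1713}{560} + \frac{1}{140} \cdot 127) = - (\frac{1713}{560} + \frac{127}{140}) = \left(-1\right) \frac{2221}{560} = - \frac{2221}{560}$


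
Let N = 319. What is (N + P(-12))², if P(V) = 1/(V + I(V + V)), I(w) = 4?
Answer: 6507601/64 ≈ 1.0168e+5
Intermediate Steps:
P(V) = 1/(4 + V) (P(V) = 1/(V + 4) = 1/(4 + V))
(N + P(-12))² = (319 + 1/(4 - 12))² = (319 + 1/(-8))² = (319 - ⅛)² = (2551/8)² = 6507601/64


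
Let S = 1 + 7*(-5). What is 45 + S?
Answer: 11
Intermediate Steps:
S = -34 (S = 1 - 35 = -34)
45 + S = 45 - 34 = 11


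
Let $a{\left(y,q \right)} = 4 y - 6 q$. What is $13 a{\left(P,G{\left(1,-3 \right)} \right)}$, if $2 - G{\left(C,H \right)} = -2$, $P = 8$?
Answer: $104$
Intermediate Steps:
$G{\left(C,H \right)} = 4$ ($G{\left(C,H \right)} = 2 - -2 = 2 + 2 = 4$)
$a{\left(y,q \right)} = - 6 q + 4 y$
$13 a{\left(P,G{\left(1,-3 \right)} \right)} = 13 \left(\left(-6\right) 4 + 4 \cdot 8\right) = 13 \left(-24 + 32\right) = 13 \cdot 8 = 104$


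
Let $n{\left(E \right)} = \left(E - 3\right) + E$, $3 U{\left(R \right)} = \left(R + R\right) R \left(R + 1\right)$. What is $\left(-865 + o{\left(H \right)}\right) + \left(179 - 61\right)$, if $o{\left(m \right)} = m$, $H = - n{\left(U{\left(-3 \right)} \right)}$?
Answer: $-720$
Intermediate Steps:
$U{\left(R \right)} = \frac{2 R^{2} \left(1 + R\right)}{3}$ ($U{\left(R \right)} = \frac{\left(R + R\right) R \left(R + 1\right)}{3} = \frac{2 R R \left(1 + R\right)}{3} = \frac{2 R^{2} \left(1 + R\right)}{3}$)
$n{\left(E \right)} = -3 + 2 E$ ($n{\left(E \right)} = \left(-3 + E\right) + E = -3 + 2 E$)
$H = 27$ ($H = - (-3 + 2 \frac{2 \left(-3\right)^{2} \left(1 - 3\right)}{3}) = - (-3 + 2 \cdot \frac{2}{3} \cdot 9 \left(-2\right)) = - (-3 + 2 \left(-12\right)) = - (-3 - 24) = \left(-1\right) \left(-27\right) = 27$)
$\left(-865 + o{\left(H \right)}\right) + \left(179 - 61\right) = \left(-865 + 27\right) + \left(179 - 61\right) = -838 + \left(179 - 61\right) = -838 + 118 = -720$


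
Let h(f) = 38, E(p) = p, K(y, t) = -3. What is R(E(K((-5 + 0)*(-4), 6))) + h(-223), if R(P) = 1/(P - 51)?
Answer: 2051/54 ≈ 37.982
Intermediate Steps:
R(P) = 1/(-51 + P)
R(E(K((-5 + 0)*(-4), 6))) + h(-223) = 1/(-51 - 3) + 38 = 1/(-54) + 38 = -1/54 + 38 = 2051/54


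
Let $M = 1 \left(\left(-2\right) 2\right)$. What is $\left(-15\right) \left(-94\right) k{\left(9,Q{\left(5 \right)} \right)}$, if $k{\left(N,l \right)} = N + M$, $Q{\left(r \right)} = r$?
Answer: $7050$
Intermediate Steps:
$M = -4$ ($M = 1 \left(-4\right) = -4$)
$k{\left(N,l \right)} = -4 + N$ ($k{\left(N,l \right)} = N - 4 = -4 + N$)
$\left(-15\right) \left(-94\right) k{\left(9,Q{\left(5 \right)} \right)} = \left(-15\right) \left(-94\right) \left(-4 + 9\right) = 1410 \cdot 5 = 7050$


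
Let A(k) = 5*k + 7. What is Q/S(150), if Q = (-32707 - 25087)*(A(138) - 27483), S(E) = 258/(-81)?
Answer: -20898946134/43 ≈ -4.8602e+8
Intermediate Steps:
S(E) = -86/27 (S(E) = 258*(-1/81) = -86/27)
A(k) = 7 + 5*k
Q = 1548070084 (Q = (-32707 - 25087)*((7 + 5*138) - 27483) = -57794*((7 + 690) - 27483) = -57794*(697 - 27483) = -57794*(-26786) = 1548070084)
Q/S(150) = 1548070084/(-86/27) = 1548070084*(-27/86) = -20898946134/43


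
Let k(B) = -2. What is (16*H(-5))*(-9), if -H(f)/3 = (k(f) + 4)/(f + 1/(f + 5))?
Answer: 0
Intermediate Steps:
H(f) = -6/(f + 1/(5 + f)) (H(f) = -3*(-2 + 4)/(f + 1/(f + 5)) = -6/(f + 1/(5 + f)))
(16*H(-5))*(-9) = (16*(6*(-5 - 1*(-5))/(1 + (-5)² + 5*(-5))))*(-9) = (16*(6*(-5 + 5)/(1 + 25 - 25)))*(-9) = (16*(6*0/1))*(-9) = (16*(6*1*0))*(-9) = (16*0)*(-9) = 0*(-9) = 0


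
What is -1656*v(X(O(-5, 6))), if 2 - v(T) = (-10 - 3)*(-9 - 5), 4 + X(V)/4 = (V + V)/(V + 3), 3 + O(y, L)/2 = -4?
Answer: 298080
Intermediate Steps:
O(y, L) = -14 (O(y, L) = -6 + 2*(-4) = -6 - 8 = -14)
X(V) = -16 + 8*V/(3 + V) (X(V) = -16 + 4*((V + V)/(V + 3)) = -16 + 4*((2*V)/(3 + V)) = -16 + 4*(2*V/(3 + V)) = -16 + 8*V/(3 + V))
v(T) = -180 (v(T) = 2 - (-10 - 3)*(-9 - 5) = 2 - (-13)*(-14) = 2 - 1*182 = 2 - 182 = -180)
-1656*v(X(O(-5, 6))) = -1656*(-180) = 298080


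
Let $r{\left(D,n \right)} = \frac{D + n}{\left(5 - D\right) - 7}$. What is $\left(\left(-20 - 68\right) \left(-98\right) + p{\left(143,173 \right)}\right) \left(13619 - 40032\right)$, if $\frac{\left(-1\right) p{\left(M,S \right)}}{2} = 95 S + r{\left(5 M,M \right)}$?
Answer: $\frac{153042785686}{239} \approx 6.4035 \cdot 10^{8}$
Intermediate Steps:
$r{\left(D,n \right)} = \frac{D + n}{-2 - D}$
$p{\left(M,S \right)} = - 190 S + \frac{12 M}{2 + 5 M}$ ($p{\left(M,S \right)} = - 2 \left(95 S + \frac{- 5 M - M}{2 + 5 M}\right) = - 2 \left(95 S + \frac{\left(-6\right) M}{2 + 5 M}\right) = - 2 \left(95 S - \frac{6 M}{2 + 5 M}\right) = - 190 S + \frac{12 M}{2 + 5 M}$)
$\left(\left(-20 - 68\right) \left(-98\right) + p{\left(143,173 \right)}\right) \left(13619 - 40032\right) = \left(\left(-20 - 68\right) \left(-98\right) + \frac{2 \left(6 \cdot 143 - 16435 \left(2 + 5 \cdot 143\right)\right)}{2 + 5 \cdot 143}\right) \left(13619 - 40032\right) = \left(\left(-88\right) \left(-98\right) + \frac{2 \left(858 - 16435 \left(2 + 715\right)\right)}{2 + 715}\right) \left(-26413\right) = \left(8624 + \frac{2 \left(858 - 16435 \cdot 717\right)}{717}\right) \left(-26413\right) = \left(8624 + 2 \cdot \frac{1}{717} \left(858 - 11783895\right)\right) \left(-26413\right) = \left(8624 + 2 \cdot \frac{1}{717} \left(-11783037\right)\right) \left(-26413\right) = \left(8624 - \frac{7855358}{239}\right) \left(-26413\right) = \left(- \frac{5794222}{239}\right) \left(-26413\right) = \frac{153042785686}{239}$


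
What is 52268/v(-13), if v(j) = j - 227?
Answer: -13067/60 ≈ -217.78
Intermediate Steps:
v(j) = -227 + j
52268/v(-13) = 52268/(-227 - 13) = 52268/(-240) = 52268*(-1/240) = -13067/60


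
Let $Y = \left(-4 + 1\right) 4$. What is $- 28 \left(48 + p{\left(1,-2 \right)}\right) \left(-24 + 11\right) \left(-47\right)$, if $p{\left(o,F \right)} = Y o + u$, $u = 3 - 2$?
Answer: $-632996$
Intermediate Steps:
$u = 1$ ($u = 3 - 2 = 1$)
$Y = -12$ ($Y = \left(-3\right) 4 = -12$)
$p{\left(o,F \right)} = 1 - 12 o$ ($p{\left(o,F \right)} = - 12 o + 1 = 1 - 12 o$)
$- 28 \left(48 + p{\left(1,-2 \right)}\right) \left(-24 + 11\right) \left(-47\right) = - 28 \left(48 + \left(1 - 12\right)\right) \left(-24 + 11\right) \left(-47\right) = - 28 \left(48 + \left(1 - 12\right)\right) \left(-13\right) \left(-47\right) = - 28 \left(48 - 11\right) \left(-13\right) \left(-47\right) = - 28 \cdot 37 \left(-13\right) \left(-47\right) = \left(-28\right) \left(-481\right) \left(-47\right) = 13468 \left(-47\right) = -632996$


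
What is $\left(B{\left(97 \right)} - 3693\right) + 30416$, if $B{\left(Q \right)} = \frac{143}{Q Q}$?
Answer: $\frac{251436850}{9409} \approx 26723.0$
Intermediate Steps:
$B{\left(Q \right)} = \frac{143}{Q^{2}}$
$\left(B{\left(97 \right)} - 3693\right) + 30416 = \left(\frac{143}{9409} - 3693\right) + 30416 = - \frac{34747294}{9409} + 30416 = \frac{251436850}{9409}$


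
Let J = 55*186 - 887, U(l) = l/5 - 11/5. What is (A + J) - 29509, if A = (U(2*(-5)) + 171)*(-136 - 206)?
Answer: -386058/5 ≈ -77212.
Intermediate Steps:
U(l) = -11/5 + l/5 (U(l) = l*(1/5) - 11*1/5 = l/5 - 11/5 = -11/5 + l/5)
J = 9343 (J = 10230 - 887 = 9343)
A = -285228/5 (A = ((-11/5 + (2*(-5))/5) + 171)*(-136 - 206) = ((-11/5 + (1/5)*(-10)) + 171)*(-342) = ((-11/5 - 2) + 171)*(-342) = (-21/5 + 171)*(-342) = (834/5)*(-342) = -285228/5 ≈ -57046.)
(A + J) - 29509 = (-285228/5 + 9343) - 29509 = -238513/5 - 29509 = -386058/5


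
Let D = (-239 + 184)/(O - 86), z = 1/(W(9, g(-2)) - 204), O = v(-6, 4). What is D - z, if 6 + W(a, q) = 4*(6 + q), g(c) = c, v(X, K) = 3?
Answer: 10753/16102 ≈ 0.66780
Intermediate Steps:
O = 3
W(a, q) = 18 + 4*q (W(a, q) = -6 + 4*(6 + q) = -6 + (24 + 4*q) = 18 + 4*q)
z = -1/194 (z = 1/((18 + 4*(-2)) - 204) = 1/((18 - 8) - 204) = 1/(10 - 204) = 1/(-194) = -1/194 ≈ -0.0051546)
D = 55/83 (D = (-239 + 184)/(3 - 86) = -55/(-83) = -55*(-1/83) = 55/83 ≈ 0.66265)
D - z = 55/83 - 1*(-1/194) = 55/83 + 1/194 = 10753/16102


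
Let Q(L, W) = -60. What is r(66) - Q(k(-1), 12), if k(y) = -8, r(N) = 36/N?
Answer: 666/11 ≈ 60.545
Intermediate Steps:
r(66) - Q(k(-1), 12) = 36/66 - 1*(-60) = 36*(1/66) + 60 = 6/11 + 60 = 666/11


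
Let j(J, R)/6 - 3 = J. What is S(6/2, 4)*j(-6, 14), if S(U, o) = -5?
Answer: 90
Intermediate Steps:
j(J, R) = 18 + 6*J
S(6/2, 4)*j(-6, 14) = -5*(18 + 6*(-6)) = -5*(18 - 36) = -5*(-18) = 90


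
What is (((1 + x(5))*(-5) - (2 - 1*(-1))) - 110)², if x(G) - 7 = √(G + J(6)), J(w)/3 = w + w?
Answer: 24434 + 1530*√41 ≈ 34231.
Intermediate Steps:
J(w) = 6*w (J(w) = 3*(w + w) = 3*(2*w) = 6*w)
x(G) = 7 + √(36 + G) (x(G) = 7 + √(G + 6*6) = 7 + √(G + 36) = 7 + √(36 + G))
(((1 + x(5))*(-5) - (2 - 1*(-1))) - 110)² = (((1 + (7 + √(36 + 5)))*(-5) - (2 - 1*(-1))) - 110)² = (((1 + (7 + √41))*(-5) - (2 + 1)) - 110)² = (((8 + √41)*(-5) - 1*3) - 110)² = (((-40 - 5*√41) - 3) - 110)² = ((-43 - 5*√41) - 110)² = (-153 - 5*√41)²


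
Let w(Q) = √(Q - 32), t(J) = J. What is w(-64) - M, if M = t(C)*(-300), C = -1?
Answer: -300 + 4*I*√6 ≈ -300.0 + 9.798*I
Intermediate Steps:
w(Q) = √(-32 + Q)
M = 300 (M = -1*(-300) = 300)
w(-64) - M = √(-32 - 64) - 1*300 = √(-96) - 300 = 4*I*√6 - 300 = -300 + 4*I*√6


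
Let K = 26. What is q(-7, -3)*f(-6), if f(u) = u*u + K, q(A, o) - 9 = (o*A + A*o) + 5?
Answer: 3472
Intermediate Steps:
q(A, o) = 14 + 2*A*o (q(A, o) = 9 + ((o*A + A*o) + 5) = 9 + ((A*o + A*o) + 5) = 9 + (2*A*o + 5) = 9 + (5 + 2*A*o) = 14 + 2*A*o)
f(u) = 26 + u**2 (f(u) = u*u + 26 = u**2 + 26 = 26 + u**2)
q(-7, -3)*f(-6) = (14 + 2*(-7)*(-3))*(26 + (-6)**2) = (14 + 42)*(26 + 36) = 56*62 = 3472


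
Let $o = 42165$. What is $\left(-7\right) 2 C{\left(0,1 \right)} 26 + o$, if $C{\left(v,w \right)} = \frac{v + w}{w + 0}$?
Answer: $41801$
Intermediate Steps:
$C{\left(v,w \right)} = \frac{v + w}{w}$
$\left(-7\right) 2 C{\left(0,1 \right)} 26 + o = \left(-7\right) 2 \frac{0 + 1}{1} \cdot 26 + 42165 = - 14 \cdot 1 \cdot 1 \cdot 26 + 42165 = \left(-14\right) 1 \cdot 26 + 42165 = \left(-14\right) 26 + 42165 = -364 + 42165 = 41801$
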